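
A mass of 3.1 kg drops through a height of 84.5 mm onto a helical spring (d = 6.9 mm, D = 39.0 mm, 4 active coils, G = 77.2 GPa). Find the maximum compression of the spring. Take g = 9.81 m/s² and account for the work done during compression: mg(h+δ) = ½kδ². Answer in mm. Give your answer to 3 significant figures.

7.80 mm

k = Gd⁴/(8D³N_a) = (77.2×10³)(6.9⁴)/(8·39.0³·4) = 92.187 N/mm
W = mg = 3.1 × 9.81 = 30.411 N
½kδ² − Wδ − Wh = 0 → δ = (W + √(W² + 2kWh))/k
δ = (30.411 + √(924.83 + 473792))/92.187 = (30.411 + 689)/92.187 = 7.8038 mm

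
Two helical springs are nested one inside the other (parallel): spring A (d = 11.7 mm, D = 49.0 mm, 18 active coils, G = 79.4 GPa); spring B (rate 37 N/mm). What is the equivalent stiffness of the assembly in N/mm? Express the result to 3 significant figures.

125 N/mm

k_A = Gd⁴/(8D³N_a) = (79.4×10³)(11.7⁴)/(8·49.0³·18) = 87.824 N/mm
Parallel: k_eq = 87.824 + 37 = 124.82 N/mm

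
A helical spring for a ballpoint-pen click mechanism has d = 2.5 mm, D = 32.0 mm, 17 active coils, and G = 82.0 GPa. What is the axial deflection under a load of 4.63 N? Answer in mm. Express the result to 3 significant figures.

k = Gd⁴/(8D³N_a) = (82.0×10³)(2.5⁴)/(8·32.0³·17) = 0.71876 N/mm
δ = F/k = 4.63 / 0.71876 = 6.4416 mm

6.44 mm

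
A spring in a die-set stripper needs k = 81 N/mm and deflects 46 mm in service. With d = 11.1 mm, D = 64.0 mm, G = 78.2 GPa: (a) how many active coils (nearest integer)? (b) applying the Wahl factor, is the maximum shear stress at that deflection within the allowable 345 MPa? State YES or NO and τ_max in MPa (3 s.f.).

(a) 7 coils; (b) NO, τ_max = 560 MPa

N_a = Gd⁴/(8D³k) = (78.2×10³)(11.1⁴)/(8·64.0³·81) = 6.988 → N_a = 7
Actual rate k = Gd⁴/(8D³·7) = 80.867 N/mm
Working load F = kδ = 80.867·46 = 3719.9 N
C = 64.0/11.1 = 5.7658; K_W = (4C−1)/(4C−4)+0.615/C = 1.2640
τ_max = K_W·8FD/(πd³) = 1.2640·443.28 = 560.32 MPa
τ_max > 345 MPa → exceeds allowable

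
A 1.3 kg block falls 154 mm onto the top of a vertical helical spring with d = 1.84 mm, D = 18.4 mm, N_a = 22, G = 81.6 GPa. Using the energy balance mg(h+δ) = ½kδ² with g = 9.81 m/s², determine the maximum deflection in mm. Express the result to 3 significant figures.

84.4 mm

k = Gd⁴/(8D³N_a) = (81.6×10³)(1.84⁴)/(8·18.4³·22) = 0.85309 N/mm
W = mg = 1.3 × 9.81 = 12.753 N
½kδ² − Wδ − Wh = 0 → δ = (W + √(W² + 2kWh))/k
δ = (12.753 + √(162.64 + 3350.88))/0.85309 = (12.753 + 59.275)/0.85309 = 84.432 mm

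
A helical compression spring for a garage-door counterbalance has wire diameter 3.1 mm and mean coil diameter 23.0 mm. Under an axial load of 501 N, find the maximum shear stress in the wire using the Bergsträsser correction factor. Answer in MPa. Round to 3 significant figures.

Spring index C = D/d = 23.0/3.1 = 7.4194
K_B = (4C+2)/(4C−3) = 31.677/26.677 = 1.1874
τ₀ = 8FD/(πd³) = 8·501·23.0/(π·3.1³) = 92184/93.591 = 984.96 MPa
τ_max = K·τ₀ = 1.1874 × 984.96 = 1169.6 MPa

1170 MPa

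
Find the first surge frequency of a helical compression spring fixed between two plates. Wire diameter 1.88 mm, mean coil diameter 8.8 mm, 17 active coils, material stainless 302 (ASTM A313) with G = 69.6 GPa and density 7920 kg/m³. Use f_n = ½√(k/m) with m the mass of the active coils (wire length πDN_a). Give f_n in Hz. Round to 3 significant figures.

k = Gd⁴/(8D³N_a) = (69.6×10³)(1.88⁴)/(8·8.8³·17) = 9.3811 N/mm = 9381.1 N/m
Wire length L = πDN_a = π·8.8·17 = 469.98 mm
m = ρ·(πd²/4)·L = 7920 × 2.7759×10⁻⁶ m² × 0.46998 m = 0.010333 kg
f_n = ½√(k/m) = 0.5·√(9381.1/0.010333) = 0.5·√(9.0791e+05) = 476.42 Hz

476 Hz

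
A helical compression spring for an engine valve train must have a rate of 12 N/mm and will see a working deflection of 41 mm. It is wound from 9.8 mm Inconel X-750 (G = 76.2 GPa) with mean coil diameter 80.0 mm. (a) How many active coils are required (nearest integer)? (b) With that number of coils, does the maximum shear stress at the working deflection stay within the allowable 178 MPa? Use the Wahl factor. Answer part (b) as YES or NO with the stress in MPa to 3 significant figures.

(a) 14 coils; (b) YES, τ_max = 128 MPa

N_a = Gd⁴/(8D³k) = (76.2×10³)(9.8⁴)/(8·80.0³·12) = 14.3 → N_a = 14
Actual rate k = Gd⁴/(8D³·14) = 12.257 N/mm
Working load F = kδ = 12.257·41 = 502.52 N
C = 80.0/9.8 = 8.1633; K_W = (4C−1)/(4C−4)+0.615/C = 1.1800
τ_max = K_W·8FD/(πd³) = 1.1800·108.77 = 128.35 MPa
τ_max ≤ 178 MPa → acceptable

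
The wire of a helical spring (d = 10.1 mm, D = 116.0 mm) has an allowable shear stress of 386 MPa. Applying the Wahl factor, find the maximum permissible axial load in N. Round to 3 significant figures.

C = D/d = 116.0/10.1 = 11.4851
K_W = (4C−1)/(4C−4) + 0.615/C = 44.941/41.941 + 0.0535 = 1.1251
τ_max = K·8FD/(πd³) → F_max = τ_allow·πd³/(8DK)
F_max = 386·π·10.1³/(8·116.0·1.1251) = 1.2494e+06/1044.1 = 1196.7 N

1200 N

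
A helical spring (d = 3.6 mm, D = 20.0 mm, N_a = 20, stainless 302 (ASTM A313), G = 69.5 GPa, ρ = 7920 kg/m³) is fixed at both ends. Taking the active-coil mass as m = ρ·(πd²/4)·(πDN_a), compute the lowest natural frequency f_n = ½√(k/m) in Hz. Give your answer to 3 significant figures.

k = Gd⁴/(8D³N_a) = (69.5×10³)(3.6⁴)/(8·20.0³·20) = 9.1198 N/mm = 9119.8 N/m
Wire length L = πDN_a = π·20.0·20 = 1256.6 mm
m = ρ·(πd²/4)·L = 7920 × 10.179×10⁻⁶ m² × 1.2566 m = 0.1013 kg
f_n = ½√(k/m) = 0.5·√(9119.8/0.1013) = 0.5·√(90023) = 150.02 Hz

150 Hz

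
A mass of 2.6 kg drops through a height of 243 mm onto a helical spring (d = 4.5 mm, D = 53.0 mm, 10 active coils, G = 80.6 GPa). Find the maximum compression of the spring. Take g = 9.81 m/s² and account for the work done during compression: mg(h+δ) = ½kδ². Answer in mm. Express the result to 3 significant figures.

k = Gd⁴/(8D³N_a) = (80.6×10³)(4.5⁴)/(8·53.0³·10) = 2.775 N/mm
W = mg = 2.6 × 9.81 = 25.506 N
½kδ² − Wδ − Wh = 0 → δ = (W + √(W² + 2kWh))/k
δ = (25.506 + √(650.56 + 34399))/2.775 = (25.506 + 187.22)/2.775 = 76.656 mm

76.7 mm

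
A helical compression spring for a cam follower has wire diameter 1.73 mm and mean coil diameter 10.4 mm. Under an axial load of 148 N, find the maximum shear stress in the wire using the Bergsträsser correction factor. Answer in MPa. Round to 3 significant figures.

Spring index C = D/d = 10.4/1.73 = 6.0116
K_B = (4C+2)/(4C−3) = 26.046/21.046 = 1.2376
τ₀ = 8FD/(πd³) = 8·148·10.4/(π·1.73³) = 12313.6/16.266 = 757 MPa
τ_max = K·τ₀ = 1.2376 × 757 = 936.84 MPa

937 MPa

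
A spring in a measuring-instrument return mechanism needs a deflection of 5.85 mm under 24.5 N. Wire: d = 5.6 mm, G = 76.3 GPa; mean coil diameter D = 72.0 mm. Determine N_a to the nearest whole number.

Required rate k = F/δ = 24.5/5.85 = 4.188 N/mm
N_a = Gd⁴/(8D³k) = (76.3×10³ × 5.6⁴)/(8 × 72.0³ × 4.188)
    = 7.50372e+07 / 1.25054e+07 = 6 → 6 coils

6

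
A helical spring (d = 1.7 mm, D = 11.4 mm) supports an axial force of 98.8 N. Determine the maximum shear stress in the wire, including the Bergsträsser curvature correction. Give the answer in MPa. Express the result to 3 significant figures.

Spring index C = D/d = 11.4/1.7 = 6.7059
K_B = (4C+2)/(4C−3) = 28.824/23.824 = 1.2099
τ₀ = 8FD/(πd³) = 8·98.8·11.4/(π·1.7³) = 9010.56/15.435 = 583.79 MPa
τ_max = K·τ₀ = 1.2099 × 583.79 = 706.31 MPa

706 MPa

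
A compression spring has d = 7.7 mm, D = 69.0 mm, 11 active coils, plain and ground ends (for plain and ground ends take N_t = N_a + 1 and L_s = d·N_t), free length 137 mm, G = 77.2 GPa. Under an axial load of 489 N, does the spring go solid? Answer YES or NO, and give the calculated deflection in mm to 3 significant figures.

YES, δ = 52.1 mm

k = Gd⁴/(8D³N_a) = (77.2×10³)(7.7⁴)/(8·69.0³·11) = 9.3875 N/mm
N_t = 12; L_s = 7.7·12 = 92.4 mm; δ_solid = L₀ − L_s = 137 − 92.4 = 44.6 mm
δ = F/k = 489/9.3875 = 52.091 mm
δ ≥ δ_solid → spring goes solid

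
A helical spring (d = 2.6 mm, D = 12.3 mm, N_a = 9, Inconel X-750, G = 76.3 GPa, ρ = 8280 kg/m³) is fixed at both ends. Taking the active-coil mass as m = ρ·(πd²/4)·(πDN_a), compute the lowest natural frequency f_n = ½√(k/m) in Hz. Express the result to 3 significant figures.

k = Gd⁴/(8D³N_a) = (76.3×10³)(2.6⁴)/(8·12.3³·9) = 26.024 N/mm = 26024 N/m
Wire length L = πDN_a = π·12.3·9 = 347.77 mm
m = ρ·(πd²/4)·L = 8280 × 5.3093×10⁻⁶ m² × 0.34777 m = 0.015288 kg
f_n = ½√(k/m) = 0.5·√(26024/0.015288) = 0.5·√(1.7022e+06) = 652.34 Hz

652 Hz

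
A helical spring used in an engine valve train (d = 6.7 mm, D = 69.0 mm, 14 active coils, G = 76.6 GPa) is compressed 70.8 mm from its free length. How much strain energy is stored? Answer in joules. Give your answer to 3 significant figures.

10.5 J

k = Gd⁴/(8D³N_a) = (76.6×10³)(6.7⁴)/(8·69.0³·14) = 4.1953 N/mm
U = ½kδ² = 0.5 × 4.1953 × 70.8² = 10515 N·mm = 10.515 J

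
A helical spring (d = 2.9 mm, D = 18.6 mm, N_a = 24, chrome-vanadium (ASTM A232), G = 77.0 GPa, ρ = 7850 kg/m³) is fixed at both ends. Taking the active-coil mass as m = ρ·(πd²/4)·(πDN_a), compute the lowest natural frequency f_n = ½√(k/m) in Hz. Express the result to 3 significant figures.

k = Gd⁴/(8D³N_a) = (77.0×10³)(2.9⁴)/(8·18.6³·24) = 4.408 N/mm = 4408 N/m
Wire length L = πDN_a = π·18.6·24 = 1402.4 mm
m = ρ·(πd²/4)·L = 7850 × 6.6052×10⁻⁶ m² × 1.4024 m = 0.072716 kg
f_n = ½√(k/m) = 0.5·√(4408/0.072716) = 0.5·√(60620) = 123.11 Hz

123 Hz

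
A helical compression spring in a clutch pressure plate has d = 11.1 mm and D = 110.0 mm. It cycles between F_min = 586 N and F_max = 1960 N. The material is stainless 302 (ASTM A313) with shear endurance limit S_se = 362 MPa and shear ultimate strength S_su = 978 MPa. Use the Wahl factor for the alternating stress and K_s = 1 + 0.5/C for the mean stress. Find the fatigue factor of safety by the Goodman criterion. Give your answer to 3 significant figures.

1.38

C = D/d = 110.0/11.1 = 9.9099; K_W = (4C−1)/(4C−4)+0.615/C = 1.1462; K_s = 1+0.5/C = 1.0505
F_a = (F_max−F_min)/2 = 687 N; F_m = (F_max+F_min)/2 = 1273 N
τ_a = K_W·8F_aD/(πd³) = 1.1462 × 140.71 = 161.29 MPa
τ_m = K_s·8F_mD/(πd³) = 1.0505 × 260.73 = 273.89 MPa
Goodman: 1/n_f = τ_a/S_se + τ_m/S_su = 161.29/362 + 273.89/978 = 0.44554 + 0.28005 = 0.72559
n_f = 1/0.72559 = 1.378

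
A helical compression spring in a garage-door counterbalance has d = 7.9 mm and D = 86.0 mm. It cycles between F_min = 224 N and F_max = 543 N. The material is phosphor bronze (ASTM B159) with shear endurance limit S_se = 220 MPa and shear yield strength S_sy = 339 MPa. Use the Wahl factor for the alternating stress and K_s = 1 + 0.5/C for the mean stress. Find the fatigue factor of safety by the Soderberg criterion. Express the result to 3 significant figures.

C = D/d = 86.0/7.9 = 10.8861; K_W = (4C−1)/(4C−4)+0.615/C = 1.1324; K_s = 1+0.5/C = 1.0459
F_a = (F_max−F_min)/2 = 159.5 N; F_m = (F_max+F_min)/2 = 383.5 N
τ_a = K_W·8F_aD/(πd³) = 1.1324 × 70.846 = 80.224 MPa
τ_m = K_s·8F_mD/(πd³) = 1.0459 × 170.34 = 178.17 MPa
Soderberg: 1/n_f = τ_a/S_se + τ_m/S_sy = 80.224/220 + 178.17/339 = 0.36465 + 0.52556 = 0.89022
n_f = 1/0.89022 = 1.123

1.12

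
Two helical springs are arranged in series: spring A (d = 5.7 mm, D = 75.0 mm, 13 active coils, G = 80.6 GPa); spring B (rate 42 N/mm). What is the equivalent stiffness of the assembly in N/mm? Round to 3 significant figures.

1.85 N/mm

k_A = Gd⁴/(8D³N_a) = (80.6×10³)(5.7⁴)/(8·75.0³·13) = 1.9392 N/mm
Series: 1/k_eq = 1/1.9392 + 1/42 = 0.53949; k_eq = 1.8536 N/mm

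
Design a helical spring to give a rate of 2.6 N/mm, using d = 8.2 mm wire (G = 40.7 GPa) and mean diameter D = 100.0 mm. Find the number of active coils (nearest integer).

N_a = Gd⁴/(8D³k) = (40.7×10³ × 8.2⁴)/(8 × 100.0³ × 2.6)
    = 1.84014e+08 / 2.08e+07 = 8.847 → 9 coils

9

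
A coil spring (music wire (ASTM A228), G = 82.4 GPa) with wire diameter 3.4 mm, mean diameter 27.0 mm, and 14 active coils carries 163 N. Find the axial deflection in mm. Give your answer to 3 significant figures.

32.6 mm

k = Gd⁴/(8D³N_a) = (82.4×10³)(3.4⁴)/(8·27.0³·14) = 4.995 N/mm
δ = F/k = 163 / 4.995 = 32.633 mm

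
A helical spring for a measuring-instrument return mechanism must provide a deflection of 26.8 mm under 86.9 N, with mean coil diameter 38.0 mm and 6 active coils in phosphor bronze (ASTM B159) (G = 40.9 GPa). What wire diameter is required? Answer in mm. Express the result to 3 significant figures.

3.80 mm

Required rate k = F/δ = 86.9/26.8 = 3.2425 N/mm
d = (8D³N_a·k / G)^(1/4) = (8·38.0³·6·3.2425 / (40.9×10³))^0.25
  = (208.81)^0.25 = 3.8014 mm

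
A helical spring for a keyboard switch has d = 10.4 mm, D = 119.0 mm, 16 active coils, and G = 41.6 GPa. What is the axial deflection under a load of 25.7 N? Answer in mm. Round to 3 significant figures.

11.4 mm

k = Gd⁴/(8D³N_a) = (41.6×10³)(10.4⁴)/(8·119.0³·16) = 2.2562 N/mm
δ = F/k = 25.7 / 2.2562 = 11.391 mm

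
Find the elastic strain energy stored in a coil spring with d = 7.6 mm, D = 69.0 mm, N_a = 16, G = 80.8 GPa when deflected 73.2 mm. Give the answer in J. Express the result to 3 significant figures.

17.2 J

k = Gd⁴/(8D³N_a) = (80.8×10³)(7.6⁴)/(8·69.0³·16) = 6.4107 N/mm
U = ½kδ² = 0.5 × 6.4107 × 73.2² = 17175 N·mm = 17.175 J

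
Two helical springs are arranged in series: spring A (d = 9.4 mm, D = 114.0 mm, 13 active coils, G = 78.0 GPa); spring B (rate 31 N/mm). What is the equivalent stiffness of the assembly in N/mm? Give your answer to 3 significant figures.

3.51 N/mm

k_A = Gd⁴/(8D³N_a) = (78.0×10³)(9.4⁴)/(8·114.0³·13) = 3.9524 N/mm
Series: 1/k_eq = 1/3.9524 + 1/31 = 0.28527; k_eq = 3.5054 N/mm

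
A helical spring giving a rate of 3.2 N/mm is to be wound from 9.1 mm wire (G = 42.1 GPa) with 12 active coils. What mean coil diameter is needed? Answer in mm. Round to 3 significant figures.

D = (Gd⁴/(8N_a·k))^(1/3) = (42.1×10³·9.1⁴/(8·12·3.2))^(1/3)
  = (939781)^(1/3) = 97.9510 mm

98.0 mm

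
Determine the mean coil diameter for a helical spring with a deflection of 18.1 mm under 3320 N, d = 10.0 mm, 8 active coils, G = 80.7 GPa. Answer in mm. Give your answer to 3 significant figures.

Required rate k = F/δ = 3320/18.1 = 183.43 N/mm
D = (Gd⁴/(8N_a·k))^(1/3) = (80.7×10³·10.0⁴/(8·8·183.43))^(1/3)
  = (68743.9)^(1/3) = 40.9648 mm

41.0 mm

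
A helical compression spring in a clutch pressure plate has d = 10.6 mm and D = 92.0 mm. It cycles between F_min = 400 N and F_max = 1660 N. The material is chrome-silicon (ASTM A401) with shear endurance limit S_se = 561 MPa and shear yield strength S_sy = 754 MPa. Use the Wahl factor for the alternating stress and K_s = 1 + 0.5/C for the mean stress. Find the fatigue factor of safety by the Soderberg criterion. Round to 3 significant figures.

1.84

C = D/d = 92.0/10.6 = 8.6792; K_W = (4C−1)/(4C−4)+0.615/C = 1.1685; K_s = 1+0.5/C = 1.0576
F_a = (F_max−F_min)/2 = 630 N; F_m = (F_max+F_min)/2 = 1030 N
τ_a = K_W·8F_aD/(πd³) = 1.1685 × 123.92 = 144.81 MPa
τ_m = K_s·8F_mD/(πd³) = 1.0576 × 202.6 = 214.28 MPa
Soderberg: 1/n_f = τ_a/S_se + τ_m/S_sy = 144.81/561 + 214.28/754 = 0.25812 + 0.28419 = 0.54231
n_f = 1/0.54231 = 1.844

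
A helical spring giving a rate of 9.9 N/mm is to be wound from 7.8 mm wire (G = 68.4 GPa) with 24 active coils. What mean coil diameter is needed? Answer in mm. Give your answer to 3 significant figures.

D = (Gd⁴/(8N_a·k))^(1/3) = (68.4×10³·7.8⁴/(8·24·9.9))^(1/3)
  = (133198)^(1/3) = 51.0700 mm

51.1 mm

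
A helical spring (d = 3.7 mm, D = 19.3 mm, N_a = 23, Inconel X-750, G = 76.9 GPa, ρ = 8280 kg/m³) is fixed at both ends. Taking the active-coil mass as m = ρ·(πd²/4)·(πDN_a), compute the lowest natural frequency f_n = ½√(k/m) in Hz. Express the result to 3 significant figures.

k = Gd⁴/(8D³N_a) = (76.9×10³)(3.7⁴)/(8·19.3³·23) = 10.895 N/mm = 10895 N/m
Wire length L = πDN_a = π·19.3·23 = 1394.6 mm
m = ρ·(πd²/4)·L = 8280 × 10.752×10⁻⁶ m² × 1.3946 m = 0.12415 kg
f_n = ½√(k/m) = 0.5·√(10895/0.12415) = 0.5·√(87758) = 148.12 Hz

148 Hz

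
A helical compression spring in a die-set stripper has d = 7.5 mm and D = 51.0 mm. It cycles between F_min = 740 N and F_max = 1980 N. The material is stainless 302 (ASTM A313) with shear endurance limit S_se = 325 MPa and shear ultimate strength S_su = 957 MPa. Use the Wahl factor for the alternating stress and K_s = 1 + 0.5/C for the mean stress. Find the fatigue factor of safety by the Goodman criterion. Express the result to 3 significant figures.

C = D/d = 51.0/7.5 = 6.8000; K_W = (4C−1)/(4C−4)+0.615/C = 1.2198; K_s = 1+0.5/C = 1.0735
F_a = (F_max−F_min)/2 = 620 N; F_m = (F_max+F_min)/2 = 1360 N
τ_a = K_W·8F_aD/(πd³) = 1.2198 × 190.86 = 232.8 MPa
τ_m = K_s·8F_mD/(πd³) = 1.0735 × 418.66 = 449.45 MPa
Goodman: 1/n_f = τ_a/S_se + τ_m/S_su = 232.8/325 + 449.45/957 = 0.71632 + 0.46964 = 1.186
n_f = 1/1.186 = 0.8432

0.843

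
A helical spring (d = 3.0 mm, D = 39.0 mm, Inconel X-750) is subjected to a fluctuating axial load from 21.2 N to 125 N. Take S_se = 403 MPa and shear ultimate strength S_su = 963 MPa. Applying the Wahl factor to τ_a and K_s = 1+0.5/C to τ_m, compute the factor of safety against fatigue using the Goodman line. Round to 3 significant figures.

1.23

C = D/d = 39.0/3.0 = 13.0000; K_W = (4C−1)/(4C−4)+0.615/C = 1.1098; K_s = 1+0.5/C = 1.0385
F_a = (F_max−F_min)/2 = 51.9 N; F_m = (F_max+F_min)/2 = 73.1 N
τ_a = K_W·8F_aD/(πd³) = 1.1098 × 190.9 = 211.86 MPa
τ_m = K_s·8F_mD/(πd³) = 1.0385 × 268.88 = 279.22 MPa
Goodman: 1/n_f = τ_a/S_se + τ_m/S_su = 211.86/403 + 279.22/963 = 0.52572 + 0.28995 = 0.81567
n_f = 1/0.81567 = 1.226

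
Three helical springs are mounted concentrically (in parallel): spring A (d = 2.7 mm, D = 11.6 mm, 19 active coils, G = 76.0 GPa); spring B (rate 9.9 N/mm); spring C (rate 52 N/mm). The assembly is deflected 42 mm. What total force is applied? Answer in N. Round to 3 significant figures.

3310 N

k_A = Gd⁴/(8D³N_a) = (76.0×10³)(2.7⁴)/(8·11.6³·19) = 17.024 N/mm
Parallel: k_eq = 17.024 + 9.9 + 52 = 78.924 N/mm
F = k_eq·δ = 78.924·42 = 3314.8 N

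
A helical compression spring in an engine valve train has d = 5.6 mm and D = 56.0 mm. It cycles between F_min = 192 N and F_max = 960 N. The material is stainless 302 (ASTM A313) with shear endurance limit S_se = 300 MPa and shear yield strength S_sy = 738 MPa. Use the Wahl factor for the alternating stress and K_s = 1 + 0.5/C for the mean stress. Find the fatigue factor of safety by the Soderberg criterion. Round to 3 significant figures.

0.539

C = D/d = 56.0/5.6 = 10.0000; K_W = (4C−1)/(4C−4)+0.615/C = 1.1448; K_s = 1+0.5/C = 1.0500
F_a = (F_max−F_min)/2 = 384 N; F_m = (F_max+F_min)/2 = 576 N
τ_a = K_W·8F_aD/(πd³) = 1.1448 × 311.81 = 356.97 MPa
τ_m = K_s·8F_mD/(πd³) = 1.0500 × 467.72 = 491.11 MPa
Soderberg: 1/n_f = τ_a/S_se + τ_m/S_sy = 356.97/300 + 491.11/738 = 1.18992 + 0.66546 = 1.8554
n_f = 1/1.8554 = 0.539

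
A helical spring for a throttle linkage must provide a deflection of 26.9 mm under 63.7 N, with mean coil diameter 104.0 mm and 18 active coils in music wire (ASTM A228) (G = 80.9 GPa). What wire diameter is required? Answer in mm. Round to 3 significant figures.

8.30 mm

Required rate k = F/δ = 63.7/26.9 = 2.368 N/mm
d = (8D³N_a·k / G)^(1/4) = (8·104.0³·18·2.368 / (80.9×10³))^0.25
  = (4741.3)^0.25 = 8.2980 mm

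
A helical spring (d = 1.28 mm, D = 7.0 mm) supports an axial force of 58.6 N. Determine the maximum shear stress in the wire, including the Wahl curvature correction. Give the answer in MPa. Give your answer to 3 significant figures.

Spring index C = D/d = 7.0/1.28 = 5.4688
K_W = (4C−1)/(4C−4) + 0.615/C = 20.875/17.875 + 0.1125 = 1.2803
τ₀ = 8FD/(πd³) = 8·58.6·7.0/(π·1.28³) = 3281.6/6.5884 = 498.09 MPa
τ_max = K·τ₀ = 1.2803 × 498.09 = 637.7 MPa

638 MPa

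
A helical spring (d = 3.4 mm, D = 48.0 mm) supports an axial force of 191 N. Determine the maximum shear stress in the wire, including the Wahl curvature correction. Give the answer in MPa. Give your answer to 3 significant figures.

Spring index C = D/d = 48.0/3.4 = 14.1176
K_W = (4C−1)/(4C−4) + 0.615/C = 55.471/52.471 + 0.0436 = 1.1007
τ₀ = 8FD/(πd³) = 8·191·48.0/(π·3.4³) = 73344/123.48 = 593.99 MPa
τ_max = K·τ₀ = 1.1007 × 593.99 = 653.83 MPa

654 MPa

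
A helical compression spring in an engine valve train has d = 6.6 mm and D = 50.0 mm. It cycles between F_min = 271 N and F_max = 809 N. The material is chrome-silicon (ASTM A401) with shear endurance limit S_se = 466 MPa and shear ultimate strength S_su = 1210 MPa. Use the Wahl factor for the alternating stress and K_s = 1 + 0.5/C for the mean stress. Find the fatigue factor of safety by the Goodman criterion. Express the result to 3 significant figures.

1.94

C = D/d = 50.0/6.6 = 7.5758; K_W = (4C−1)/(4C−4)+0.615/C = 1.1952; K_s = 1+0.5/C = 1.0660
F_a = (F_max−F_min)/2 = 269 N; F_m = (F_max+F_min)/2 = 540 N
τ_a = K_W·8F_aD/(πd³) = 1.1952 × 119.13 = 142.39 MPa
τ_m = K_s·8F_mD/(πd³) = 1.0660 × 239.15 = 254.93 MPa
Goodman: 1/n_f = τ_a/S_se + τ_m/S_su = 142.39/466 + 254.93/1210 = 0.30556 + 0.21069 = 0.51625
n_f = 1/0.51625 = 1.937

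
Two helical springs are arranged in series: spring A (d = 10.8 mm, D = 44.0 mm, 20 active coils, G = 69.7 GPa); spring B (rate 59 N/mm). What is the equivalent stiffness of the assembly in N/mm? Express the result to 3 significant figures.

k_A = Gd⁴/(8D³N_a) = (69.7×10³)(10.8⁴)/(8·44.0³·20) = 69.574 N/mm
Series: 1/k_eq = 1/69.574 + 1/59 = 0.031322; k_eq = 31.926 N/mm

31.9 N/mm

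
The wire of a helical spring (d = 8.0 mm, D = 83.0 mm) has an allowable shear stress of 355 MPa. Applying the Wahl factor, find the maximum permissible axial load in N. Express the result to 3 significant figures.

755 N

C = D/d = 83.0/8.0 = 10.3750
K_W = (4C−1)/(4C−4) + 0.615/C = 40.500/37.500 + 0.0593 = 1.1393
τ_max = K·8FD/(πd³) → F_max = τ_allow·πd³/(8DK)
F_max = 355·π·8.0³/(8·83.0·1.1393) = 5.7102e+05/756.48 = 754.83 N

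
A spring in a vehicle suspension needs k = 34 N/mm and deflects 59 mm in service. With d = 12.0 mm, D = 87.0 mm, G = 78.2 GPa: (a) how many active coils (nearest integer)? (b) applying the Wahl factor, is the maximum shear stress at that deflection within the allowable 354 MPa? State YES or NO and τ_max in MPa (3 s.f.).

(a) 9 coils; (b) YES, τ_max = 312 MPa

N_a = Gd⁴/(8D³k) = (78.2×10³)(12.0⁴)/(8·87.0³·34) = 9.053 → N_a = 9
Actual rate k = Gd⁴/(8D³·9) = 34.201 N/mm
Working load F = kδ = 34.201·59 = 2017.9 N
C = 87.0/12.0 = 7.2500; K_W = (4C−1)/(4C−4)+0.615/C = 1.2048
τ_max = K_W·8FD/(πd³) = 1.2048·258.71 = 311.7 MPa
τ_max ≤ 354 MPa → acceptable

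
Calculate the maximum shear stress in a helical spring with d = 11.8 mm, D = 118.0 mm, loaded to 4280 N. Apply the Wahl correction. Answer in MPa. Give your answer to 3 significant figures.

896 MPa

Spring index C = D/d = 118.0/11.8 = 10.0000
K_W = (4C−1)/(4C−4) + 0.615/C = 39.000/36.000 + 0.0615 = 1.1448
τ₀ = 8FD/(πd³) = 8·4280·118.0/(π·11.8³) = 4.04032e+06/5161.7 = 782.74 MPa
τ_max = K·τ₀ = 1.1448 × 782.74 = 896.11 MPa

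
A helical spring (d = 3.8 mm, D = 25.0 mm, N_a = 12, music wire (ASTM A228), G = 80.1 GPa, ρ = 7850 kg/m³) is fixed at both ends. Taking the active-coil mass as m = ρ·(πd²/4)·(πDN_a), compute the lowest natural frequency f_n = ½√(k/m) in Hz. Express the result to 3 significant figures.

k = Gd⁴/(8D³N_a) = (80.1×10³)(3.8⁴)/(8·25.0³·12) = 11.135 N/mm = 11135 N/m
Wire length L = πDN_a = π·25.0·12 = 942.48 mm
m = ρ·(πd²/4)·L = 7850 × 11.341×10⁻⁶ m² × 0.94248 m = 0.083907 kg
f_n = ½√(k/m) = 0.5·√(11135/0.083907) = 0.5·√(1.327e+05) = 182.14 Hz

182 Hz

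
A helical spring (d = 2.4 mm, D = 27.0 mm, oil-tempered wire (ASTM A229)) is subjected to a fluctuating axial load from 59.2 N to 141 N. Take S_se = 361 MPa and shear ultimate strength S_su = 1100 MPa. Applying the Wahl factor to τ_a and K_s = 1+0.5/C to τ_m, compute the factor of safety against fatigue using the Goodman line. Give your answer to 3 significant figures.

0.902

C = D/d = 27.0/2.4 = 11.2500; K_W = (4C−1)/(4C−4)+0.615/C = 1.1278; K_s = 1+0.5/C = 1.0444
F_a = (F_max−F_min)/2 = 40.9 N; F_m = (F_max+F_min)/2 = 100.1 N
τ_a = K_W·8F_aD/(πd³) = 1.1278 × 203.42 = 229.42 MPa
τ_m = K_s·8F_mD/(πd³) = 1.0444 × 497.86 = 519.98 MPa
Goodman: 1/n_f = τ_a/S_se + τ_m/S_su = 229.42/361 + 519.98/1100 = 0.63553 + 0.47271 = 1.1082
n_f = 1/1.1082 = 0.9023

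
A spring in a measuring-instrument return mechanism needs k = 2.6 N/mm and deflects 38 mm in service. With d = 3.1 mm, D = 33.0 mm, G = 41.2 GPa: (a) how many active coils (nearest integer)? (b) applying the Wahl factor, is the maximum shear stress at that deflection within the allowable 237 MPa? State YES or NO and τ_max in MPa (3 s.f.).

(a) 5 coils; (b) NO, τ_max = 322 MPa

N_a = Gd⁴/(8D³k) = (41.2×10³)(3.1⁴)/(8·33.0³·2.6) = 5.09 → N_a = 5
Actual rate k = Gd⁴/(8D³·5) = 2.6469 N/mm
Working load F = kδ = 2.6469·38 = 100.58 N
C = 33.0/3.1 = 10.6452; K_W = (4C−1)/(4C−4)+0.615/C = 1.1355
τ_max = K_W·8FD/(πd³) = 1.1355·283.72 = 322.18 MPa
τ_max > 237 MPa → exceeds allowable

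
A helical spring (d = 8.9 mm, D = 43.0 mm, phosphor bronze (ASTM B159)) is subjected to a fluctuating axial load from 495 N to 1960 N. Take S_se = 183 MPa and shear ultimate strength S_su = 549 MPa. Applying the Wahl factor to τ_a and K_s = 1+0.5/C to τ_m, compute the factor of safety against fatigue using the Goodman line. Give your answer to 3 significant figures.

0.829

C = D/d = 43.0/8.9 = 4.8315; K_W = (4C−1)/(4C−4)+0.615/C = 1.3230; K_s = 1+0.5/C = 1.1035
F_a = (F_max−F_min)/2 = 732.5 N; F_m = (F_max+F_min)/2 = 1227.5 N
τ_a = K_W·8F_aD/(πd³) = 1.3230 × 113.77 = 150.53 MPa
τ_m = K_s·8F_mD/(πd³) = 1.1035 × 190.66 = 210.39 MPa
Goodman: 1/n_f = τ_a/S_se + τ_m/S_su = 150.53/183 + 210.39/549 = 0.82256 + 0.38323 = 1.2058
n_f = 1/1.2058 = 0.8293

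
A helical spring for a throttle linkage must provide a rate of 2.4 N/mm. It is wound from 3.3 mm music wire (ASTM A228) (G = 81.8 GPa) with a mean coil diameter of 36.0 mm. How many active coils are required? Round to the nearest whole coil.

11

N_a = Gd⁴/(8D³k) = (81.8×10³ × 3.3⁴)/(8 × 36.0³ × 2.4)
    = 9.70083e+06 / 895795 = 10.83 → 11 coils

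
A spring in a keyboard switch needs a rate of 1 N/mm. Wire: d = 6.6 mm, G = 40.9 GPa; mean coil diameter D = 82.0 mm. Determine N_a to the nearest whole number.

18

N_a = Gd⁴/(8D³k) = (40.9×10³ × 6.6⁴)/(8 × 82.0³ × 1)
    = 7.76067e+07 / 4.41094e+06 = 17.59 → 18 coils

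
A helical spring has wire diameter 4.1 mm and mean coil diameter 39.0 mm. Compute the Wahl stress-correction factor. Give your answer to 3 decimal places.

C = D/d = 39.0/4.1 = 9.5122
K_W = (4C−1)/(4C−4) + 0.615/C = 37.049/34.049 + 0.0647 = 1.1528

1.153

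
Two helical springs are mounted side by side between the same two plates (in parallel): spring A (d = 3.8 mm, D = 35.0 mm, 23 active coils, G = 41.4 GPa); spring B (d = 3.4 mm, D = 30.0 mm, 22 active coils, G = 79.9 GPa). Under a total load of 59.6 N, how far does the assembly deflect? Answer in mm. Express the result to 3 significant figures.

k_A = Gd⁴/(8D³N_a) = (41.4×10³)(3.8⁴)/(8·35.0³·23) = 1.0942 N/mm
k_B = Gd⁴/(8D³N_a) = (79.9×10³)(3.4⁴)/(8·30.0³·22) = 2.2469 N/mm
Parallel: k_eq = 1.0942 + 2.2469 = 3.3412 N/mm
δ = F/k_eq = 59.6/3.3412 = 17.838 mm

17.8 mm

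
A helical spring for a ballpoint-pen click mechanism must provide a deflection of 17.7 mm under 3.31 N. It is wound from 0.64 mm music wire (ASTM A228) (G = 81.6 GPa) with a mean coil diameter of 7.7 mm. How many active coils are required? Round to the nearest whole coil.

Required rate k = F/δ = 3.31/17.7 = 0.18701 N/mm
N_a = Gd⁴/(8D³k) = (81.6×10³ × 0.64⁴)/(8 × 7.7³ × 0.18701)
    = 13690.2 / 682.994 = 20.04 → 20 coils

20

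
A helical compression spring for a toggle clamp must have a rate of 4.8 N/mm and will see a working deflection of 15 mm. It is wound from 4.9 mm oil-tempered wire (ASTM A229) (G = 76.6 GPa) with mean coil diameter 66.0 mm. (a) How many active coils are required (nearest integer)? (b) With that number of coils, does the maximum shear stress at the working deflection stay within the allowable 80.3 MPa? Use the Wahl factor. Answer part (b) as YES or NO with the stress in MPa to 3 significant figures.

N_a = Gd⁴/(8D³k) = (76.6×10³)(4.9⁴)/(8·66.0³·4.8) = 4 → N_a = 4
Actual rate k = Gd⁴/(8D³·4) = 4.7999 N/mm
Working load F = kδ = 4.7999·15 = 71.998 N
C = 66.0/4.9 = 13.4694; K_W = (4C−1)/(4C−4)+0.615/C = 1.1058
τ_max = K_W·8FD/(πd³) = 1.1058·102.85 = 113.74 MPa
τ_max > 80.3 MPa → exceeds allowable

(a) 4 coils; (b) NO, τ_max = 114 MPa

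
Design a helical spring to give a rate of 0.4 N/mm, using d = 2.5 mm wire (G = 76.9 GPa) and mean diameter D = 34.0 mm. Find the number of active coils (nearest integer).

24

N_a = Gd⁴/(8D³k) = (76.9×10³ × 2.5⁴)/(8 × 34.0³ × 0.4)
    = 3.00391e+06 / 125773 = 23.88 → 24 coils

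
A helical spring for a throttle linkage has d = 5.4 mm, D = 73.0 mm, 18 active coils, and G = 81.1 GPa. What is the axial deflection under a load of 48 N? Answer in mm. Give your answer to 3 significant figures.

39.0 mm

k = Gd⁴/(8D³N_a) = (81.1×10³)(5.4⁴)/(8·73.0³·18) = 1.231 N/mm
δ = F/k = 48 / 1.231 = 38.992 mm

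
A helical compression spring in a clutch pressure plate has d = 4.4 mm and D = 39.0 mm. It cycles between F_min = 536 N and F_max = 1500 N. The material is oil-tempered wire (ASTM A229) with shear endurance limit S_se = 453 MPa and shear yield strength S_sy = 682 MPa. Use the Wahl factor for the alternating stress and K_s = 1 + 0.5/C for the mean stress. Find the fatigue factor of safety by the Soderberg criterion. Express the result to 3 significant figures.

C = D/d = 39.0/4.4 = 8.8636; K_W = (4C−1)/(4C−4)+0.615/C = 1.1648; K_s = 1+0.5/C = 1.0564
F_a = (F_max−F_min)/2 = 482 N; F_m = (F_max+F_min)/2 = 1018 N
τ_a = K_W·8F_aD/(πd³) = 1.1648 × 561.94 = 654.53 MPa
τ_m = K_s·8F_mD/(πd³) = 1.0564 × 1186.8 = 1253.8 MPa
Soderberg: 1/n_f = τ_a/S_se + τ_m/S_sy = 654.53/453 + 1253.8/682 = 1.44488 + 1.83841 = 3.2833
n_f = 1/3.2833 = 0.3046

0.305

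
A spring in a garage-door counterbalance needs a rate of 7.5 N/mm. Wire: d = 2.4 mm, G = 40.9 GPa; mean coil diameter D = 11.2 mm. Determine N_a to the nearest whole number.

16

N_a = Gd⁴/(8D³k) = (40.9×10³ × 2.4⁴)/(8 × 11.2³ × 7.5)
    = 1.35696e+06 / 84295.7 = 16.1 → 16 coils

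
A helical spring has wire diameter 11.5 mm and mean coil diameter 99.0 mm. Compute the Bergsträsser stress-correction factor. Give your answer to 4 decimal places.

1.1591

C = D/d = 99.0/11.5 = 8.6087
K_B = (4C+2)/(4C−3) = 36.435/31.435 = 1.1591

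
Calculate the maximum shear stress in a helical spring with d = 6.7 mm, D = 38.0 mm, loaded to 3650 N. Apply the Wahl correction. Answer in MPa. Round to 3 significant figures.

Spring index C = D/d = 38.0/6.7 = 5.6716
K_W = (4C−1)/(4C−4) + 0.615/C = 21.687/18.687 + 0.1084 = 1.2690
τ₀ = 8FD/(πd³) = 8·3650·38.0/(π·6.7³) = 1.1096e+06/944.87 = 1174.3 MPa
τ_max = K·τ₀ = 1.2690 × 1174.3 = 1490.2 MPa

1490 MPa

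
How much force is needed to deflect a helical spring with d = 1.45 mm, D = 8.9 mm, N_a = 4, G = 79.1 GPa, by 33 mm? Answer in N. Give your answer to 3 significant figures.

k = Gd⁴/(8D³N_a) = (79.1×10³)(1.45⁴)/(8·8.9³·4) = 15.5 N/mm
F = k·δ = 15.5 × 33 = 511.5 N

511 N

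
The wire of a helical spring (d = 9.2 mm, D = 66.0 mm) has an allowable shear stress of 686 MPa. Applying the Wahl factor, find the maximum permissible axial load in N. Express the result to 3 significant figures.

C = D/d = 66.0/9.2 = 7.1739
K_W = (4C−1)/(4C−4) + 0.615/C = 27.696/24.696 + 0.0857 = 1.2072
τ_max = K·8FD/(πd³) → F_max = τ_allow·πd³/(8DK)
F_max = 686·π·9.2³/(8·66.0·1.2072) = 1.6782e+06/637.4 = 2632.8 N

2630 N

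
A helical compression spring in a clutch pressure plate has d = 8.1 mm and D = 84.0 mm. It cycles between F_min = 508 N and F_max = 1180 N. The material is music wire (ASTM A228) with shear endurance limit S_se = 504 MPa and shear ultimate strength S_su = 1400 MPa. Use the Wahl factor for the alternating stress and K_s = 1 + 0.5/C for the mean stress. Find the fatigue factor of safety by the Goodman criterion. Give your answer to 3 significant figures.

C = D/d = 84.0/8.1 = 10.3704; K_W = (4C−1)/(4C−4)+0.615/C = 1.1393; K_s = 1+0.5/C = 1.0482
F_a = (F_max−F_min)/2 = 336 N; F_m = (F_max+F_min)/2 = 844 N
τ_a = K_W·8F_aD/(πd³) = 1.1393 × 135.24 = 154.08 MPa
τ_m = K_s·8F_mD/(πd³) = 1.0482 × 339.71 = 356.09 MPa
Goodman: 1/n_f = τ_a/S_se + τ_m/S_su = 154.08/504 + 356.09/1400 = 0.30572 + 0.25435 = 0.56007
n_f = 1/0.56007 = 1.785

1.79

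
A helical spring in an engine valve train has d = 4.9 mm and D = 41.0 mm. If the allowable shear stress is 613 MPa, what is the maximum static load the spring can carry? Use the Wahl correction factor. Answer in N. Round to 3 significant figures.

C = D/d = 41.0/4.9 = 8.3673
K_W = (4C−1)/(4C−4) + 0.615/C = 32.469/29.469 + 0.0735 = 1.1753
τ_max = K·8FD/(πd³) → F_max = τ_allow·πd³/(8DK)
F_max = 613·π·4.9³/(8·41.0·1.1753) = 2.2657e+05/385.5 = 587.73 N

588 N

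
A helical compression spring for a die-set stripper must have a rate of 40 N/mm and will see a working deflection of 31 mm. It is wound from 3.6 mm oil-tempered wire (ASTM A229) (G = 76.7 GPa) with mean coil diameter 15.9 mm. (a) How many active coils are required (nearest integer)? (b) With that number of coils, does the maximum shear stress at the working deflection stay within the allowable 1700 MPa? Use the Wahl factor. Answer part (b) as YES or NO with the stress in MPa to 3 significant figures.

N_a = Gd⁴/(8D³k) = (76.7×10³)(3.6⁴)/(8·15.9³·40) = 10.02 → N_a = 10
Actual rate k = Gd⁴/(8D³·10) = 40.061 N/mm
Working load F = kδ = 40.061·31 = 1241.9 N
C = 15.9/3.6 = 4.4167; K_W = (4C−1)/(4C−4)+0.615/C = 1.3588
τ_max = K_W·8FD/(πd³) = 1.3588·1077.7 = 1464.4 MPa
τ_max ≤ 1700 MPa → acceptable

(a) 10 coils; (b) YES, τ_max = 1460 MPa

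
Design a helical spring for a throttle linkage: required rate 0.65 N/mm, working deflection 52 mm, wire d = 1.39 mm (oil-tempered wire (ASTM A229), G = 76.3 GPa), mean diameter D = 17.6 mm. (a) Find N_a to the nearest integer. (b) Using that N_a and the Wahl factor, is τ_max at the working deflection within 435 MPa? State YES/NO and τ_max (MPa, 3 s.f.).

(a) 10 coils; (b) NO, τ_max = 631 MPa

N_a = Gd⁴/(8D³k) = (76.3×10³)(1.39⁴)/(8·17.6³·0.65) = 10.05 → N_a = 10
Actual rate k = Gd⁴/(8D³·10) = 0.65306 N/mm
Working load F = kδ = 0.65306·52 = 33.959 N
C = 17.6/1.39 = 12.6619; K_W = (4C−1)/(4C−4)+0.615/C = 1.1129
τ_max = K_W·8FD/(πd³) = 1.1129·566.72 = 630.69 MPa
τ_max > 435 MPa → exceeds allowable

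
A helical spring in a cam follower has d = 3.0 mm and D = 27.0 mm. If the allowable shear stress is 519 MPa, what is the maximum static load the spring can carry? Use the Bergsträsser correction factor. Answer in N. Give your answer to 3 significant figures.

177 N

C = D/d = 27.0/3.0 = 9.0000
K_B = (4C+2)/(4C−3) = 38.000/33.000 = 1.1515
τ_max = K·8FD/(πd³) → F_max = τ_allow·πd³/(8DK)
F_max = 519·π·3.0³/(8·27.0·1.1515) = 44023/248.73 = 176.99 N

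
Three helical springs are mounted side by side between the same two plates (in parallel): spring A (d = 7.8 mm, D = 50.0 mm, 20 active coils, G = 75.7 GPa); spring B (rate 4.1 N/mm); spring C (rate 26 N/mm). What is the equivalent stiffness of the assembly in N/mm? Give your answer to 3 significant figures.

k_A = Gd⁴/(8D³N_a) = (75.7×10³)(7.8⁴)/(8·50.0³·20) = 14.01 N/mm
Parallel: k_eq = 14.01 + 4.1 + 26 = 44.11 N/mm

44.1 N/mm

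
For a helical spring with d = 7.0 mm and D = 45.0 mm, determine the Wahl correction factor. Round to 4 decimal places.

C = D/d = 45.0/7.0 = 6.4286
K_W = (4C−1)/(4C−4) + 0.615/C = 24.714/21.714 + 0.0957 = 1.2338

1.2338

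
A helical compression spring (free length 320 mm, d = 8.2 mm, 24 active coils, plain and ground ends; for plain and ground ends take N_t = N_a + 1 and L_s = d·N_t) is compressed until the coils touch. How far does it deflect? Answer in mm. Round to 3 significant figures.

N_t = 25; L_s = 8.2·25 = 205 mm
δ_solid = L₀ − L_s = 320 − 205 = 115 mm

115 mm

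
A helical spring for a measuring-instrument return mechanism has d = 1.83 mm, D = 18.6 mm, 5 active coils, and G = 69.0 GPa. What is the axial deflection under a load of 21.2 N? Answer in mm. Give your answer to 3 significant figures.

7.05 mm

k = Gd⁴/(8D³N_a) = (69.0×10³)(1.83⁴)/(8·18.6³·5) = 3.0065 N/mm
δ = F/k = 21.2 / 3.0065 = 7.0515 mm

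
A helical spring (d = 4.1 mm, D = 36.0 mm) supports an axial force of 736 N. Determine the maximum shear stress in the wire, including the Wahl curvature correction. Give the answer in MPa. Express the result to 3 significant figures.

Spring index C = D/d = 36.0/4.1 = 8.7805
K_W = (4C−1)/(4C−4) + 0.615/C = 34.122/31.122 + 0.0700 = 1.1664
τ₀ = 8FD/(πd³) = 8·736·36.0/(π·4.1³) = 211968/216.52 = 978.97 MPa
τ_max = K·τ₀ = 1.1664 × 978.97 = 1141.9 MPa

1140 MPa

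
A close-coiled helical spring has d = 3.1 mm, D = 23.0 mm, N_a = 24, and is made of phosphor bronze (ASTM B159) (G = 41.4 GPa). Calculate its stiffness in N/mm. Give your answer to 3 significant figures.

k = Gd⁴/(8D³N_a) = (41.4×10³ × 3.1⁴) / (8 × 23.0³ × 24)
  = 3.82338e+06 / 2.33606e+06 = 1.6367 N/mm

1.64 N/mm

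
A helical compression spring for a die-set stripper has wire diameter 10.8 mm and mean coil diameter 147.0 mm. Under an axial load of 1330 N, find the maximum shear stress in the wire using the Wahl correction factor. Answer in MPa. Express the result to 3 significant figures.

437 MPa

Spring index C = D/d = 147.0/10.8 = 13.6111
K_W = (4C−1)/(4C−4) + 0.615/C = 53.444/50.444 + 0.0452 = 1.1047
τ₀ = 8FD/(πd³) = 8·1330·147.0/(π·10.8³) = 1.56408e+06/3957.5 = 395.22 MPa
τ_max = K·τ₀ = 1.1047 × 395.22 = 436.58 MPa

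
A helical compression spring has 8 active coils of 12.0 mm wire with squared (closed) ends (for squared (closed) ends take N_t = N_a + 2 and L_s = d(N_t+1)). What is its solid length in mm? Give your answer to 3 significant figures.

132 mm

squared (closed) ends: N_t = N_a + 2 = 8 + 2 = 10
L_s = d·(N_t+1) = 12.0 × 11 = 132 mm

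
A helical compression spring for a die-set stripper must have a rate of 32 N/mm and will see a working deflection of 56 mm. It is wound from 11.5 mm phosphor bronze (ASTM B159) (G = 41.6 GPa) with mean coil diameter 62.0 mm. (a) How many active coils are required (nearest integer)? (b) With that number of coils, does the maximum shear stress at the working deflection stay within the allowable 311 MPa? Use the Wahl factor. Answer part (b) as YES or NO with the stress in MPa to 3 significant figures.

(a) 12 coils; (b) YES, τ_max = 238 MPa

N_a = Gd⁴/(8D³k) = (41.6×10³)(11.5⁴)/(8·62.0³·32) = 11.93 → N_a = 12
Actual rate k = Gd⁴/(8D³·12) = 31.801 N/mm
Working load F = kδ = 31.801·56 = 1780.8 N
C = 62.0/11.5 = 5.3913; K_W = (4C−1)/(4C−4)+0.615/C = 1.2849
τ_max = K_W·8FD/(πd³) = 1.2849·184.87 = 237.53 MPa
τ_max ≤ 311 MPa → acceptable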